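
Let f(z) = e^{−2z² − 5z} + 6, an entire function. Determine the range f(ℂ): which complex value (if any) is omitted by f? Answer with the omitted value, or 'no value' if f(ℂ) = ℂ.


Little Picard bounds the complement of f(ℂ) to at most one point.
The exponent g(z) = −2z² − 5z is a nonconstant polynomial, hence surjective onto ℂ. So e^{g(z)} takes every value in {e^w : w ∈ ℂ} = ℂ ∖ {0}. Adding 6 shifts the range to ℂ ∖ {6}. f omits exactly 6.

Omitted value: 6.


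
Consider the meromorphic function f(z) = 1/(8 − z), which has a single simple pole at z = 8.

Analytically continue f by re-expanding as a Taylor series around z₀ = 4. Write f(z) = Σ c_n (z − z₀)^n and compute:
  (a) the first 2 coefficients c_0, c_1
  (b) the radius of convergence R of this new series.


Let w = z − z₀, so z = z₀ + w.
Then 8 − z = 8 − (z₀ + w) = (8 − z₀) − w = 4 − w.
f(z) = 1/(4 − w) = (1/(4)) · 1/(1 − w/(4)) = Σ_{n≥0} w^n / (4)^(n+1).
So c_n = 1/(4)^(n+1):
  c_0 = 1/(4)^1 = 1/4.
  c_1 = 1/(4)^2 = 1/16.
The series is valid for |w/d| < 1, i.e. |z − z₀| < |d|.
Radius of convergence: R = |8 − z₀| = |4| = 4 (distance from z₀ to the singularity z = 8).

c_0 = 1/4, c_1 = 1/16; R = 4.


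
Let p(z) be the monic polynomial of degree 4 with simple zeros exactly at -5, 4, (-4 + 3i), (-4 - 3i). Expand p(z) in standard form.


The polynomial is p(z) = ∏_{α ∈ S} (z − α), where S = {-5, 4, (-4 + 3i), (-4 - 3i)}.
Expanding the product yields: p(z) = z^4 + 9·z^3 + 13·z^2 -135·z -500.
Note conjugate pairs combine to real quadratics: (z − (-4+3i))(z − (-4−3i)) = z² + 8z + 25.
The resulting polynomial has degree 4 and real coefficients as required.

p(z) = z^4 + 9·z^3 + 13·z^2 -135·z -500.


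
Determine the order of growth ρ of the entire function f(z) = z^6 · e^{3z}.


M(r) = max_{|z|=r} |1|·|z|^6·|e^{3z}| = 1·r^6 · e^{3r^1} (the factors attain their maxima compatibly on |z|=r). Then log M(r) = log 1 + 6·log r + 3r^1, dominated by the last term, so log log M(r) ~ 1·log r. The polynomial factor 1z^6 contributes only a log r term and does not affect the order. ρ = 1.
Therefore ρ = 1.

Order ρ = 1.


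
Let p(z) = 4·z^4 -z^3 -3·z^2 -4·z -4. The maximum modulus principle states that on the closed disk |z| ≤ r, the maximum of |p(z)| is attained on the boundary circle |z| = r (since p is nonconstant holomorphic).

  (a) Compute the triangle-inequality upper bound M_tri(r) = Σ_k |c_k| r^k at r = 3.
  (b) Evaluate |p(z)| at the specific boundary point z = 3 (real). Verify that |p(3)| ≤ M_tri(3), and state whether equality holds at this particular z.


Coefficients: c_0 = -4, c_1 = -4, c_2 = -3, c_3 = -1, c_4 = 4. Radius r = 3.
Part (a). Triangle bound: M_tri(r) = Σ_k |c_k| r^k
  = |-4|·3^0 + |-4|·3^1 + |-3|·3^2 + |-1|·3^3 + |4|·3^4
  = 4 + 12 + 27 + 27 + 324 = 394.
This bounds M(r) := max_{|z|=r} |p(z)| from above; equality holds iff all terms c_k z^k can be made to align in phase at a single z on |z|=r.
Part (b). At z = 3 (real, on the circle |z| = r):
  p(3) = (-4)·3^0 + (-4)·3^1 + (-3)·3^2 + (-1)·3^3 + (4)·3^4 = 254.
  |p(3)| = 254.
Check: |p(3)| = 254 ≤ 394 = M_tri(3). ✓ Equality does not hold at z = 3 (the coefficients have mixed signs, so the terms do not all align in phase there).

M_tri(3) = 394; |p(3)| = 254; equality at z=3: no.


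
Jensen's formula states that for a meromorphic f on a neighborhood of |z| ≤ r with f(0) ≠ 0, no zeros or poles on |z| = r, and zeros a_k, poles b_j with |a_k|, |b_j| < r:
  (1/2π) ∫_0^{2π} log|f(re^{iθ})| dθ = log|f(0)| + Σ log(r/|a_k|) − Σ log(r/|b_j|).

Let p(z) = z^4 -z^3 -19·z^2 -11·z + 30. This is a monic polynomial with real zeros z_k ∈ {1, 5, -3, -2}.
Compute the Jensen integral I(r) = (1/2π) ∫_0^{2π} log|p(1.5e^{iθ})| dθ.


Zeros: -3, -2, 1, 5; r = 1.5.
Inside |z| < r: 1. Outside (|z| ≥ r): -3, -2, 5.
p(0) = 30, so log|p(0)| = log(30) = 3.4012.
Apply Jensen: I(r) = log|p(0)| + Σ_k log(r/|z_k|), summed over zeros inside |z| < r.
  log(r/|z_k|) for z_k = 1: log(1.5/1) = 0.4055
  Outside zeros (-3, -2, 5) contribute nothing to the Jensen sum.
Sum over inside zeros: 0.4055.
I(r) = log|p(0)| + (inside sum) = 3.4012 + 0.4055 = 3.8067.
Note: since some zeros are outside |z| ≤ r, the simplified n·log(r) form does NOT apply — only the inside zeros contribute.

I(r) ≈ 3.8067.


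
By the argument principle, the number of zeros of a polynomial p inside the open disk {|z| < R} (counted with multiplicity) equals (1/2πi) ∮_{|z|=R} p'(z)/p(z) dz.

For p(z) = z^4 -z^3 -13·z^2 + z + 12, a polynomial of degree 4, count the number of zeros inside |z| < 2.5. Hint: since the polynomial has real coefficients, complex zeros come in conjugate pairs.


The zeros of p are: 1, -1, 4, -3.
Their magnitudes are: 1, 1, 4, 3.
Zeros with |z| < R = 2.5: 1, -1.
Count = 2.
By the argument principle, (1/2πi) ∮_{|z|=R} p'(z)/p(z) dz equals exactly this count.

Number of zeros inside |z| < 2.5: 2.


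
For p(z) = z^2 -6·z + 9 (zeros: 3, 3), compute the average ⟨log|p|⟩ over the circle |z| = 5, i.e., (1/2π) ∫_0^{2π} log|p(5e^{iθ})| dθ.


Zeros: 3, 3; r = 5.
Inside |z| < r: 3, 3. Outside (|z| ≥ r): ∅.
p(0) = 9, so log|p(0)| = log(9) = 2.1972.
Apply Jensen: I(r) = log|p(0)| + Σ_k log(r/|z_k|), summed over zeros inside |z| < r.
  log(r/|z_k|) for z_k = 3: log(5/3) = 0.5108
  log(r/|z_k|) for z_k = 3: log(5/3) = 0.5108
Sum over inside zeros: 1.0217.
I(r) = log|p(0)| + (inside sum) = 2.1972 + 1.0217 = 3.2189.
Closed form (all zeros inside, monic): I(r) = n·log(r) = 2·log(5) = 3.2189. ✓

I(r) ≈ 3.2189.


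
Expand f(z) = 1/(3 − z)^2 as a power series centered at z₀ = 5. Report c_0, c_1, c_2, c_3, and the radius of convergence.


Let w = z − z₀, so z = z₀ + w.
Then 3 − z = 3 − (z₀ + w) = (3 − z₀) − w = -2 − w.
f(z) = 1/(-2 − w)^2 = (1/(-2)^2) · (1 − w/(-2))^{−2}.
By the binomial series (1−u)^{−2} = Σ_{n≥0} C(n+1, 1) u^n for |u|<1, with u = w/(-2):
  c_n = C(n+1, 1) / (-2)^(n+2).
  c_0 = 1/(-2)^2 = 1/4.
  c_1 = 2/(-2)^3 = -1/4.
  c_2 = 3/(-2)^4 = 3/16.
  c_3 = 4/(-2)^5 = -1/8.
The series is valid for |w/d| < 1, i.e. |z − z₀| < |d|.
Radius of convergence: R = |3 − z₀| = |-2| = 2 (distance from z₀ to the singularity z = 3).

c_0 = 1/4, c_1 = -1/4, c_2 = 3/16, c_3 = -1/8; R = 2.


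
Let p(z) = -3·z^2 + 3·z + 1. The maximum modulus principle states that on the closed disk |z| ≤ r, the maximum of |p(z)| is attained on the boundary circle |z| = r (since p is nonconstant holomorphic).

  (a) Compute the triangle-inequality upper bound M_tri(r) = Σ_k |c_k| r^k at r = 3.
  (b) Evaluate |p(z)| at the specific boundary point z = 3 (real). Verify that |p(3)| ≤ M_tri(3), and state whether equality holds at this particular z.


Coefficients: c_0 = 1, c_1 = 3, c_2 = -3. Radius r = 3.
Part (a). Triangle bound: M_tri(r) = Σ_k |c_k| r^k
  = |1|·3^0 + |3|·3^1 + |-3|·3^2
  = 1 + 9 + 27 = 37.
This bounds M(r) := max_{|z|=r} |p(z)| from above; equality holds iff all terms c_k z^k can be made to align in phase at a single z on |z|=r.
Part (b). At z = 3 (real, on the circle |z| = r):
  p(3) = (1)·3^0 + (3)·3^1 + (-3)·3^2 = -17.
  |p(3)| = 17.
Check: |p(3)| = 17 ≤ 37 = M_tri(3). ✓ Equality does not hold at z = 3 (the coefficients have mixed signs, so the terms do not all align in phase there).

M_tri(3) = 37; |p(3)| = 17; equality at z=3: no.


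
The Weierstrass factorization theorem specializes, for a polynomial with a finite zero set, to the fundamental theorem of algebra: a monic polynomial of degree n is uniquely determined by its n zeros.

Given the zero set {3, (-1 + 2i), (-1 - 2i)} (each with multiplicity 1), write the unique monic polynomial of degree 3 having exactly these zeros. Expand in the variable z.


The polynomial is p(z) = ∏_{α ∈ S} (z − α), where S = {3, (-1 + 2i), (-1 - 2i)}.
Expanding the product yields: p(z) = z^3 -z^2 -z -15.
Note conjugate pairs combine to real quadratics: (z − (-1+2i))(z − (-1−2i)) = z² + 2z + 5.
The resulting polynomial has degree 3 and real coefficients as required.

p(z) = z^3 -z^2 -z -15.


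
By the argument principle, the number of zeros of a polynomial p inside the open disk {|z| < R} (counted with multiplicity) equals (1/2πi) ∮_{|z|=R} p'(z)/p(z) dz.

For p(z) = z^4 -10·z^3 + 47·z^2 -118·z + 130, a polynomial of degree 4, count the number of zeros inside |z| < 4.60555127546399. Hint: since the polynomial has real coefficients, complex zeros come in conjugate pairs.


The zeros of p are: (3 + 1i), (3 - 1i), (2 + 3i), (2 - 3i).
Their magnitudes are: 3.162, 3.162, 3.606, 3.606.
Zeros with |z| < R = 4.60555127546399: (3 + 1i), (3 - 1i), (2 + 3i), (2 - 3i).
Count = 4.
By the argument principle, (1/2πi) ∮_{|z|=R} p'(z)/p(z) dz equals exactly this count.

Number of zeros inside |z| < 4.60555127546399: 4.


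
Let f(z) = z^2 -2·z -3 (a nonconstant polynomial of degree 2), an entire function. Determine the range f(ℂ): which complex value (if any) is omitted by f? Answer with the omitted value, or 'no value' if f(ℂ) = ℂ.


Little Picard bounds the complement of f(ℂ) to at most one point.
For every w ∈ ℂ, the equation p(z) − w = 0 is a nonconstant polynomial in z and hence has at least one root by the fundamental theorem of algebra. So p is surjective onto ℂ, omitting no value.

Omitted value: no value.


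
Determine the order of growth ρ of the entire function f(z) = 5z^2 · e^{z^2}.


M(r) = max_{|z|=r} |5|·|z|^2·|e^{z^2}| = 5·r^2 · e^{1r^2} (the factors attain their maxima compatibly on |z|=r). Then log M(r) = log 5 + 2·log r + 1r^2, dominated by the last term, so log log M(r) ~ 2·log r. The polynomial factor 5z^2 contributes only a log r term and does not affect the order. ρ = 2.
Therefore ρ = 2.

Order ρ = 2.


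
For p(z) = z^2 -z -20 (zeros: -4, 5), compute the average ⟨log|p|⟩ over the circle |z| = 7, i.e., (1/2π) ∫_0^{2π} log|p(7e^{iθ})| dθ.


Zeros: -4, 5; r = 7.
Inside |z| < r: -4, 5. Outside (|z| ≥ r): ∅.
p(0) = -20, so log|p(0)| = log(20) = 2.9957.
Apply Jensen: I(r) = log|p(0)| + Σ_k log(r/|z_k|), summed over zeros inside |z| < r.
  log(r/|z_k|) for z_k = -4: log(7/4) = 0.5596
  log(r/|z_k|) for z_k = 5: log(7/5) = 0.3365
Sum over inside zeros: 0.8961.
I(r) = log|p(0)| + (inside sum) = 2.9957 + 0.8961 = 3.8918.
Closed form (all zeros inside, monic): I(r) = n·log(r) = 2·log(7) = 3.8918. ✓

I(r) ≈ 3.8918.


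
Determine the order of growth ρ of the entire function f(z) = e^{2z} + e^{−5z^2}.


Each summand is entire of order 1 and 2 respectively (as in the single-exponential case). The order of a sum is at most the max of the orders, so ρ ≤ 2. For the lower bound: on |z|=r choose arg z so that -5z^2 is real positive; then |e^{-5z^2}| = e^{5r^2} while |e^{2z}| ≤ e^{2r^1} = o(e^{5r^2}). So |f| ≥ e^{5r^2}(1 − o(1)) and ρ ≥ 2. Hence ρ = max(1, 2) = 2.
Therefore ρ = 2.

Order ρ = 2.


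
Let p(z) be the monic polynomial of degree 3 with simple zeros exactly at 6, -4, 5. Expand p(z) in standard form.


The polynomial is p(z) = ∏_{α ∈ S} (z − α), where S = {6, -4, 5}.
Expanding the product yields: p(z) = z^3 -7·z^2 -14·z + 120.
The resulting polynomial has degree 3 and real coefficients as required.

p(z) = z^3 -7·z^2 -14·z + 120.


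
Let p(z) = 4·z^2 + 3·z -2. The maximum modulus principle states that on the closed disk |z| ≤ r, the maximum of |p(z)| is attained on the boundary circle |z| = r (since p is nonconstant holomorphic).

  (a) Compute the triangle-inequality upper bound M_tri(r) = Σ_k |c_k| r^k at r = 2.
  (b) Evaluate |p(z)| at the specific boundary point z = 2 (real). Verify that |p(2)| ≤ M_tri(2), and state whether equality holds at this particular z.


Coefficients: c_0 = -2, c_1 = 3, c_2 = 4. Radius r = 2.
Part (a). Triangle bound: M_tri(r) = Σ_k |c_k| r^k
  = |-2|·2^0 + |3|·2^1 + |4|·2^2
  = 2 + 6 + 16 = 24.
This bounds M(r) := max_{|z|=r} |p(z)| from above; equality holds iff all terms c_k z^k can be made to align in phase at a single z on |z|=r.
Part (b). At z = 2 (real, on the circle |z| = r):
  p(2) = (-2)·2^0 + (3)·2^1 + (4)·2^2 = 20.
  |p(2)| = 20.
Check: |p(2)| = 20 ≤ 24 = M_tri(2). ✓ Equality does not hold at z = 2 (the coefficients have mixed signs, so the terms do not all align in phase there).

M_tri(2) = 24; |p(2)| = 20; equality at z=2: no.


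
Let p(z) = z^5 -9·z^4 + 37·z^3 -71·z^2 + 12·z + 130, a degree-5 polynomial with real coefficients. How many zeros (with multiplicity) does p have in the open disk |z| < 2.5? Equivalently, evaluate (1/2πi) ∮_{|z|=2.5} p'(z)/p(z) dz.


The zeros of p are: -1, (3 + 1i), (3 - 1i), (2 + 3i), (2 - 3i).
Their magnitudes are: 1, 3.162, 3.162, 3.606, 3.606.
Zeros with |z| < R = 2.5: -1.
Count = 1.
By the argument principle, (1/2πi) ∮_{|z|=R} p'(z)/p(z) dz equals exactly this count.

Number of zeros inside |z| < 2.5: 1.


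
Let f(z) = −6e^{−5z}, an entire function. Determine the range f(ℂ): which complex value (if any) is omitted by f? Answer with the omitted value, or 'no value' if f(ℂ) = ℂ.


Little Picard bounds the complement of f(ℂ) to at most one point.
e^{−5z} is never zero on ℂ, so -6·e^{−5z} takes every value in ℂ ∖ {0}. Adding 0 shifts the range to ℂ ∖ {0}. Thus f omits exactly the value 0.

Omitted value: 0.


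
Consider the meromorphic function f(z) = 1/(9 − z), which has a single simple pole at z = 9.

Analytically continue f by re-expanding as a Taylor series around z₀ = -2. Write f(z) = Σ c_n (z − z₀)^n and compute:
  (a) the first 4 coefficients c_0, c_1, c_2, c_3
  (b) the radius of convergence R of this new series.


Let w = z − z₀, so z = z₀ + w.
Then 9 − z = 9 − (z₀ + w) = (9 − z₀) − w = 11 − w.
f(z) = 1/(11 − w) = (1/(11)) · 1/(1 − w/(11)) = Σ_{n≥0} w^n / (11)^(n+1).
So c_n = 1/(11)^(n+1):
  c_0 = 1/(11)^1 = 1/11.
  c_1 = 1/(11)^2 = 1/121.
  c_2 = 1/(11)^3 = 1/1331.
  c_3 = 1/(11)^4 = 1/14641.
The series is valid for |w/d| < 1, i.e. |z − z₀| < |d|.
Radius of convergence: R = |9 − z₀| = |11| = 11 (distance from z₀ to the singularity z = 9).

c_0 = 1/11, c_1 = 1/121, c_2 = 1/1331, c_3 = 1/14641; R = 11.


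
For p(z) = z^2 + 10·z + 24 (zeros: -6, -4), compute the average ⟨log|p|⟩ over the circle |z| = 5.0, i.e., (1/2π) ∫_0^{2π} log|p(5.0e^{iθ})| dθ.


Zeros: -6, -4; r = 5.0.
Inside |z| < r: -4. Outside (|z| ≥ r): -6.
p(0) = 24, so log|p(0)| = log(24) = 3.1781.
Apply Jensen: I(r) = log|p(0)| + Σ_k log(r/|z_k|), summed over zeros inside |z| < r.
  log(r/|z_k|) for z_k = -4: log(5.0/4) = 0.2231
  Outside zeros (-6) contribute nothing to the Jensen sum.
Sum over inside zeros: 0.2231.
I(r) = log|p(0)| + (inside sum) = 3.1781 + 0.2231 = 3.4012.
Note: since some zeros are outside |z| ≤ r, the simplified n·log(r) form does NOT apply — only the inside zeros contribute.

I(r) ≈ 3.4012.


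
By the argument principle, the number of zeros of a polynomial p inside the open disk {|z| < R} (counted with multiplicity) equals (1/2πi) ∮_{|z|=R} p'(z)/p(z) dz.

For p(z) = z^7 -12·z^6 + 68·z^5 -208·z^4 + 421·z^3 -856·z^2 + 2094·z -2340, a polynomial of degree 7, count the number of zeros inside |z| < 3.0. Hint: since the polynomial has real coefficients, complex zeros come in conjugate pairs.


The zeros of p are: (3 + 3i), (3 - 3i), 2, (3 + 2i), (3 - 2i), (-1 + 2i), (-1 - 2i).
Their magnitudes are: 4.243, 4.243, 2, 3.606, 3.606, 2.236, 2.236.
Zeros with |z| < R = 3.0: 2, (-1 + 2i), (-1 - 2i).
Count = 3.
By the argument principle, (1/2πi) ∮_{|z|=R} p'(z)/p(z) dz equals exactly this count.

Number of zeros inside |z| < 3.0: 3.


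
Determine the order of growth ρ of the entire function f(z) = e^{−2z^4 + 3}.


|e^{−2z^4 + 3}| = e^{Re(-2·z^4) + 3} ≤ e^{2|z|^4 + 3} = e^{2r^4 + 3} on |z| = r, so ρ ≤ 4. Choosing z on |z|=r so that -2·z^4 is real positive (always possible by picking arg z appropriately) gives |f(z)| = e^{2r^4 + 3}, matching the bound. The additive constant 3 does not affect log log M(r) ~ 4·log r. Hence ρ = 4.
Therefore ρ = 4.

Order ρ = 4.


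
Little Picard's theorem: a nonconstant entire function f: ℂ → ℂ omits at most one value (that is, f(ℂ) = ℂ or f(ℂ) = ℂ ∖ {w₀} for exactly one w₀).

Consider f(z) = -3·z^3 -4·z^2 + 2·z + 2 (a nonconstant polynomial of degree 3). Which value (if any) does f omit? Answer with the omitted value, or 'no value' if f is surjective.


Little Picard bounds the complement of f(ℂ) to at most one point.
For every w ∈ ℂ, the equation p(z) − w = 0 is a nonconstant polynomial in z and hence has at least one root by the fundamental theorem of algebra. So p is surjective onto ℂ, omitting no value.

Omitted value: no value.


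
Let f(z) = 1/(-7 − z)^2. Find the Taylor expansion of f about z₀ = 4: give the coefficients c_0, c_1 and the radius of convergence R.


Let w = z − z₀, so z = z₀ + w.
Then -7 − z = -7 − (z₀ + w) = (-7 − z₀) − w = -11 − w.
f(z) = 1/(-11 − w)^2 = (1/(-11)^2) · (1 − w/(-11))^{−2}.
By the binomial series (1−u)^{−2} = Σ_{n≥0} C(n+1, 1) u^n for |u|<1, with u = w/(-11):
  c_n = C(n+1, 1) / (-11)^(n+2).
  c_0 = 1/(-11)^2 = 1/121.
  c_1 = 2/(-11)^3 = -2/1331.
The series is valid for |w/d| < 1, i.e. |z − z₀| < |d|.
Radius of convergence: R = |-7 − z₀| = |-11| = 11 (distance from z₀ to the singularity z = -7).

c_0 = 1/121, c_1 = -2/1331; R = 11.


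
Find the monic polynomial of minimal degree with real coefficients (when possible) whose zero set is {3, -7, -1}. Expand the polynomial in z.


The polynomial is p(z) = ∏_{α ∈ S} (z − α), where S = {3, -7, -1}.
Expanding the product yields: p(z) = z^3 + 5·z^2 -17·z -21.
The resulting polynomial has degree 3 and real coefficients as required.

p(z) = z^3 + 5·z^2 -17·z -21.


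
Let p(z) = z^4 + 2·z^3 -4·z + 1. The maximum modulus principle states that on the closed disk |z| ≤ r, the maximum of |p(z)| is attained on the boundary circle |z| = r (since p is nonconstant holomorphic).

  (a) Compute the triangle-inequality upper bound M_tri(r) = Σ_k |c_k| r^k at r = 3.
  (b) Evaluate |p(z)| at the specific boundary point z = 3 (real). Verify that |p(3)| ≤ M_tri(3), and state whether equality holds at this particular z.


Coefficients: c_0 = 1, c_1 = -4, c_2 = 0, c_3 = 2, c_4 = 1. Radius r = 3.
Part (a). Triangle bound: M_tri(r) = Σ_k |c_k| r^k
  = |1|·3^0 + |-4|·3^1 + |0|·3^2 + |2|·3^3 + |1|·3^4
  = 1 + 12 + 0 + 54 + 81 = 148.
This bounds M(r) := max_{|z|=r} |p(z)| from above; equality holds iff all terms c_k z^k can be made to align in phase at a single z on |z|=r.
Part (b). At z = 3 (real, on the circle |z| = r):
  p(3) = (1)·3^0 + (-4)·3^1 + (0)·3^2 + (2)·3^3 + (1)·3^4 = 124.
  |p(3)| = 124.
Check: |p(3)| = 124 ≤ 148 = M_tri(3). ✓ Equality does not hold at z = 3 (the coefficients have mixed signs, so the terms do not all align in phase there).

M_tri(3) = 148; |p(3)| = 124; equality at z=3: no.


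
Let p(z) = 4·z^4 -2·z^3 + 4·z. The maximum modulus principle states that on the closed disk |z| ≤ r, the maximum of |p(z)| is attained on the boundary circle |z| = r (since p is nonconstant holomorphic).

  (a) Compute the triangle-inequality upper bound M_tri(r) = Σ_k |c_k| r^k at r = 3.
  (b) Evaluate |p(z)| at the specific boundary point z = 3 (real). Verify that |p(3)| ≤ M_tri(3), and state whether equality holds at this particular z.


Coefficients: c_0 = 0, c_1 = 4, c_2 = 0, c_3 = -2, c_4 = 4. Radius r = 3.
Part (a). Triangle bound: M_tri(r) = Σ_k |c_k| r^k
  = |0|·3^0 + |4|·3^1 + |0|·3^2 + |-2|·3^3 + |4|·3^4
  = 0 + 12 + 0 + 54 + 324 = 390.
This bounds M(r) := max_{|z|=r} |p(z)| from above; equality holds iff all terms c_k z^k can be made to align in phase at a single z on |z|=r.
Part (b). At z = 3 (real, on the circle |z| = r):
  p(3) = (0)·3^0 + (4)·3^1 + (0)·3^2 + (-2)·3^3 + (4)·3^4 = 282.
  |p(3)| = 282.
Check: |p(3)| = 282 ≤ 390 = M_tri(3). ✓ Equality does not hold at z = 3 (the coefficients have mixed signs, so the terms do not all align in phase there).

M_tri(3) = 390; |p(3)| = 282; equality at z=3: no.


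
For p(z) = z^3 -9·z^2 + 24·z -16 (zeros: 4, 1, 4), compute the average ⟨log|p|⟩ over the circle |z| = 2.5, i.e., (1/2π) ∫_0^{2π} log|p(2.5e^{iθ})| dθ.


Zeros: 1, 4, 4; r = 2.5.
Inside |z| < r: 1. Outside (|z| ≥ r): 4, 4.
p(0) = -16, so log|p(0)| = log(16) = 2.7726.
Apply Jensen: I(r) = log|p(0)| + Σ_k log(r/|z_k|), summed over zeros inside |z| < r.
  log(r/|z_k|) for z_k = 1: log(2.5/1) = 0.9163
  Outside zeros (4, 4) contribute nothing to the Jensen sum.
Sum over inside zeros: 0.9163.
I(r) = log|p(0)| + (inside sum) = 2.7726 + 0.9163 = 3.6889.
Note: since some zeros are outside |z| ≤ r, the simplified n·log(r) form does NOT apply — only the inside zeros contribute.

I(r) ≈ 3.6889.


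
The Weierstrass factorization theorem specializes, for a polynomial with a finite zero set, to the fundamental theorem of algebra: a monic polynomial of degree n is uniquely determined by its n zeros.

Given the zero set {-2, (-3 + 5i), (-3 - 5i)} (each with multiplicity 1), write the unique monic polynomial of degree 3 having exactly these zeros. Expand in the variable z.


The polynomial is p(z) = ∏_{α ∈ S} (z − α), where S = {-2, (-3 + 5i), (-3 - 5i)}.
Expanding the product yields: p(z) = z^3 + 8·z^2 + 46·z + 68.
Note conjugate pairs combine to real quadratics: (z − (-3+5i))(z − (-3−5i)) = z² + 6z + 34.
The resulting polynomial has degree 3 and real coefficients as required.

p(z) = z^3 + 8·z^2 + 46·z + 68.


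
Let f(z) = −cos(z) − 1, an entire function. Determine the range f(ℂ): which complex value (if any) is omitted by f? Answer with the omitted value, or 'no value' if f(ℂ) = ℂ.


Little Picard bounds the complement of f(ℂ) to at most one point.
cos is entire and surjective onto ℂ: for every w ∈ ℂ, cos(ζ) = w has a solution ζ ∈ ℂ (e.g., via the complex inverse arccos). With ζ = z this gives z = ζ/(1). Then -1·cos(z) takes every value in -1·ℂ = ℂ, and adding -1 is a bijection of ℂ. So f is surjective and omits no value. (Note: only on the real line is cos bounded by [−1, 1].)

Omitted value: no value.


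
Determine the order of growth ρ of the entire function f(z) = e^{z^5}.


|e^{z^5}| = e^{Re(1·z^5) + 0} ≤ e^{1|z|^5 + 0} = e^{1r^5 + 0} on |z| = r, so ρ ≤ 5. Choosing z on |z|=r so that 1·z^5 is real positive (always possible by picking arg z appropriately) gives |f(z)| = e^{1r^5 + 0}, matching the bound. The additive constant 0 does not affect log log M(r) ~ 5·log r. Hence ρ = 5.
Therefore ρ = 5.

Order ρ = 5.


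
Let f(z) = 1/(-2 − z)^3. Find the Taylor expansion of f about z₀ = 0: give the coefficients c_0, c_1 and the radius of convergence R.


Let w = z − z₀, so z = z₀ + w.
Then -2 − z = -2 − (z₀ + w) = (-2 − z₀) − w = -2 − w.
f(z) = 1/(-2 − w)^3 = (1/(-2)^3) · (1 − w/(-2))^{−3}.
By the binomial series (1−u)^{−3} = Σ_{n≥0} C(n+2, 2) u^n for |u|<1, with u = w/(-2):
  c_n = C(n+2, 2) / (-2)^(n+3).
  c_0 = 1/(-2)^3 = -1/8.
  c_1 = 3/(-2)^4 = 3/16.
The series is valid for |w/d| < 1, i.e. |z − z₀| < |d|.
Radius of convergence: R = |-2 − z₀| = |-2| = 2 (distance from z₀ to the singularity z = -2).

c_0 = -1/8, c_1 = 3/16; R = 2.


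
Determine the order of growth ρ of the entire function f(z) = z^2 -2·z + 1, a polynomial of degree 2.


|f(z)| ≤ Σ|c_k|·r^k = O(r^2) as r → ∞. Polynomial growth is O(e^{r^ε}) for every ε > 0 (since r^2/e^{r^ε} → 0), so ρ ≤ ε for all ε > 0, i.e. ρ = 0. Every nonconstant polynomial has order 0.
Therefore ρ = 0.

Order ρ = 0.


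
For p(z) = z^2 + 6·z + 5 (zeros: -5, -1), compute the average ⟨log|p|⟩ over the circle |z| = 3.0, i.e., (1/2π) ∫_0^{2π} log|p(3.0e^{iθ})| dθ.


Zeros: -5, -1; r = 3.0.
Inside |z| < r: -1. Outside (|z| ≥ r): -5.
p(0) = 5, so log|p(0)| = log(5) = 1.6094.
Apply Jensen: I(r) = log|p(0)| + Σ_k log(r/|z_k|), summed over zeros inside |z| < r.
  log(r/|z_k|) for z_k = -1: log(3.0/1) = 1.0986
  Outside zeros (-5) contribute nothing to the Jensen sum.
Sum over inside zeros: 1.0986.
I(r) = log|p(0)| + (inside sum) = 1.6094 + 1.0986 = 2.7081.
Note: since some zeros are outside |z| ≤ r, the simplified n·log(r) form does NOT apply — only the inside zeros contribute.

I(r) ≈ 2.7081.


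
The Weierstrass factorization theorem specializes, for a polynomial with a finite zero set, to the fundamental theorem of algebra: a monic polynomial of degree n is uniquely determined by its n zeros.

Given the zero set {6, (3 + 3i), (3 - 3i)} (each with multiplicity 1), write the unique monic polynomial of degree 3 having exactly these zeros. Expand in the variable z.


The polynomial is p(z) = ∏_{α ∈ S} (z − α), where S = {6, (3 + 3i), (3 - 3i)}.
Expanding the product yields: p(z) = z^3 -12·z^2 + 54·z -108.
Note conjugate pairs combine to real quadratics: (z − (3+3i))(z − (3−3i)) = z² − 6z + 18.
The resulting polynomial has degree 3 and real coefficients as required.

p(z) = z^3 -12·z^2 + 54·z -108.


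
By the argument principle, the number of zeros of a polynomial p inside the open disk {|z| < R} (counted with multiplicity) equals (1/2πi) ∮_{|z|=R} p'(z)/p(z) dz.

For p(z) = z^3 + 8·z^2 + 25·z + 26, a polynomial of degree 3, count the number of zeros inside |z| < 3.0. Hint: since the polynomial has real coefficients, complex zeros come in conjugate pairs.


The zeros of p are: -2, (-3 + 2i), (-3 - 2i).
Their magnitudes are: 2, 3.606, 3.606.
Zeros with |z| < R = 3.0: -2.
Count = 1.
By the argument principle, (1/2πi) ∮_{|z|=R} p'(z)/p(z) dz equals exactly this count.

Number of zeros inside |z| < 3.0: 1.


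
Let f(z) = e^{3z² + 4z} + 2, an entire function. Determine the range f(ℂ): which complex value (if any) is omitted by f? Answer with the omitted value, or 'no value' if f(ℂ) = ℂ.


Little Picard bounds the complement of f(ℂ) to at most one point.
The exponent g(z) = 3z² + 4z is a nonconstant polynomial, hence surjective onto ℂ. So e^{g(z)} takes every value in {e^w : w ∈ ℂ} = ℂ ∖ {0}. Adding 2 shifts the range to ℂ ∖ {2}. f omits exactly 2.

Omitted value: 2.


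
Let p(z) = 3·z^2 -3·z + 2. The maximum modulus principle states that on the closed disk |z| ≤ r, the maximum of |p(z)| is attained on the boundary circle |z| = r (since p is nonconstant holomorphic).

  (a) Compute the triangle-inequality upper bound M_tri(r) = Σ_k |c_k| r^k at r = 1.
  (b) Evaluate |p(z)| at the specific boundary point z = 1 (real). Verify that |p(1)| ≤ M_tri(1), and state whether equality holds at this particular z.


Coefficients: c_0 = 2, c_1 = -3, c_2 = 3. Radius r = 1.
Part (a). Triangle bound: M_tri(r) = Σ_k |c_k| r^k
  = |2|·1^0 + |-3|·1^1 + |3|·1^2
  = 2 + 3 + 3 = 8.
This bounds M(r) := max_{|z|=r} |p(z)| from above; equality holds iff all terms c_k z^k can be made to align in phase at a single z on |z|=r.
Part (b). At z = 1 (real, on the circle |z| = r):
  p(1) = (2)·1^0 + (-3)·1^1 + (3)·1^2 = 2.
  |p(1)| = 2.
Check: |p(1)| = 2 ≤ 8 = M_tri(1). ✓ Equality does not hold at z = 1 (the coefficients have mixed signs, so the terms do not all align in phase there).

M_tri(1) = 8; |p(1)| = 2; equality at z=1: no.


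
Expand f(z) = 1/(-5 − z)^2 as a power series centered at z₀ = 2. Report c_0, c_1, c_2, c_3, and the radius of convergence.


Let w = z − z₀, so z = z₀ + w.
Then -5 − z = -5 − (z₀ + w) = (-5 − z₀) − w = -7 − w.
f(z) = 1/(-7 − w)^2 = (1/(-7)^2) · (1 − w/(-7))^{−2}.
By the binomial series (1−u)^{−2} = Σ_{n≥0} C(n+1, 1) u^n for |u|<1, with u = w/(-7):
  c_n = C(n+1, 1) / (-7)^(n+2).
  c_0 = 1/(-7)^2 = 1/49.
  c_1 = 2/(-7)^3 = -2/343.
  c_2 = 3/(-7)^4 = 3/2401.
  c_3 = 4/(-7)^5 = -4/16807.
The series is valid for |w/d| < 1, i.e. |z − z₀| < |d|.
Radius of convergence: R = |-5 − z₀| = |-7| = 7 (distance from z₀ to the singularity z = -5).

c_0 = 1/49, c_1 = -2/343, c_2 = 3/2401, c_3 = -4/16807; R = 7.


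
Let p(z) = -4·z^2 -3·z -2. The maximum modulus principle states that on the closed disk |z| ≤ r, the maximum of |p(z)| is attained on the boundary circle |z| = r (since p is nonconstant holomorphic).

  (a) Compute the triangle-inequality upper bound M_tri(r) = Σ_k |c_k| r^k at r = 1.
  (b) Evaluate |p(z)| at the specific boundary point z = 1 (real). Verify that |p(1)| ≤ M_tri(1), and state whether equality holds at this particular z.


Coefficients: c_0 = -2, c_1 = -3, c_2 = -4. Radius r = 1.
Part (a). Triangle bound: M_tri(r) = Σ_k |c_k| r^k
  = |-2|·1^0 + |-3|·1^1 + |-4|·1^2
  = 2 + 3 + 4 = 9.
This bounds M(r) := max_{|z|=r} |p(z)| from above; equality holds iff all terms c_k z^k can be made to align in phase at a single z on |z|=r.
Part (b). At z = 1 (real, on the circle |z| = r):
  p(1) = (-2)·1^0 + (-3)·1^1 + (-4)·1^2 = -9.
  |p(1)| = 9.
Since all nonzero coefficients share the same sign, |p(1)| = 9 = M_tri(1); the triangle bound is attained at z = 1, so in fact M(r) = 9.

M_tri(1) = 9; |p(1)| = 9; equality at z=1: yes.


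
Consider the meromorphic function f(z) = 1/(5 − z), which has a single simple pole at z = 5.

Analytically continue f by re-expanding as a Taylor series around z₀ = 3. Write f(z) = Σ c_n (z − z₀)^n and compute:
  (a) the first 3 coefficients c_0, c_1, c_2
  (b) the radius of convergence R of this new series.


Let w = z − z₀, so z = z₀ + w.
Then 5 − z = 5 − (z₀ + w) = (5 − z₀) − w = 2 − w.
f(z) = 1/(2 − w) = (1/(2)) · 1/(1 − w/(2)) = Σ_{n≥0} w^n / (2)^(n+1).
So c_n = 1/(2)^(n+1):
  c_0 = 1/(2)^1 = 1/2.
  c_1 = 1/(2)^2 = 1/4.
  c_2 = 1/(2)^3 = 1/8.
The series is valid for |w/d| < 1, i.e. |z − z₀| < |d|.
Radius of convergence: R = |5 − z₀| = |2| = 2 (distance from z₀ to the singularity z = 5).

c_0 = 1/2, c_1 = 1/4, c_2 = 1/8; R = 2.


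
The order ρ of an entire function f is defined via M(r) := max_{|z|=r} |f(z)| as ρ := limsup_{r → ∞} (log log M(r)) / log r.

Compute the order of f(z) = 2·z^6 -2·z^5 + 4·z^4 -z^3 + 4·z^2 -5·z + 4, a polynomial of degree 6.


|f(z)| ≤ Σ|c_k|·r^k = O(r^6) as r → ∞. Polynomial growth is O(e^{r^ε}) for every ε > 0 (since r^6/e^{r^ε} → 0), so ρ ≤ ε for all ε > 0, i.e. ρ = 0. Every nonconstant polynomial has order 0.
Therefore ρ = 0.

Order ρ = 0.


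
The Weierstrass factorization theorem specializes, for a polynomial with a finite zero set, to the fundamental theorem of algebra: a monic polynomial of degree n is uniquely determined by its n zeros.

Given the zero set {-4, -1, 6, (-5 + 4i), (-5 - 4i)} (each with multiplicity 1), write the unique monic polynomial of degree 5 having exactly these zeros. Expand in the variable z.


The polynomial is p(z) = ∏_{α ∈ S} (z − α), where S = {-4, -1, 6, (-5 + 4i), (-5 - 4i)}.
Expanding the product yields: p(z) = z^5 + 9·z^4 + 5·z^3 -325·z^2 -1306·z -984.
Note conjugate pairs combine to real quadratics: (z − (-5+4i))(z − (-5−4i)) = z² + 10z + 41.
The resulting polynomial has degree 5 and real coefficients as required.

p(z) = z^5 + 9·z^4 + 5·z^3 -325·z^2 -1306·z -984.


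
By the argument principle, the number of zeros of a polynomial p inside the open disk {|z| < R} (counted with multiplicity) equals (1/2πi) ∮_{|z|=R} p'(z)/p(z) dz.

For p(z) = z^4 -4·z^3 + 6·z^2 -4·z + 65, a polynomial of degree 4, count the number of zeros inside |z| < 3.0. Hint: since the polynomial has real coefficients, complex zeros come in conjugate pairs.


The zeros of p are: (-1 + 2i), (-1 - 2i), (3 + 2i), (3 - 2i).
Their magnitudes are: 2.236, 2.236, 3.606, 3.606.
Zeros with |z| < R = 3.0: (-1 + 2i), (-1 - 2i).
Count = 2.
By the argument principle, (1/2πi) ∮_{|z|=R} p'(z)/p(z) dz equals exactly this count.

Number of zeros inside |z| < 3.0: 2.


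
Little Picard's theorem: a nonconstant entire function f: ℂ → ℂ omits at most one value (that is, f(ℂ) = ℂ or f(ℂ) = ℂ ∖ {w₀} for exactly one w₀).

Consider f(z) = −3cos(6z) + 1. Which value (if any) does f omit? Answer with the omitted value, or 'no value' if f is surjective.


Little Picard bounds the complement of f(ℂ) to at most one point.
cos is entire and surjective onto ℂ: for every w ∈ ℂ, cos(ζ) = w has a solution ζ ∈ ℂ (e.g., via the complex inverse arccos). With ζ = 6z this gives z = ζ/(6). Then -3·cos(6z) takes every value in -3·ℂ = ℂ, and adding 1 is a bijection of ℂ. So f is surjective and omits no value. (Note: only on the real line is cos bounded by [−1, 1].)

Omitted value: no value.


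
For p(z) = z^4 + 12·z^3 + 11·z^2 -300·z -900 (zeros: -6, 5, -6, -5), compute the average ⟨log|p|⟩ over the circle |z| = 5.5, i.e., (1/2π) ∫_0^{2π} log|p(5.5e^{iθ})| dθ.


Zeros: -6, -6, -5, 5; r = 5.5.
Inside |z| < r: -5, 5. Outside (|z| ≥ r): -6, -6.
p(0) = -900, so log|p(0)| = log(900) = 6.8024.
Apply Jensen: I(r) = log|p(0)| + Σ_k log(r/|z_k|), summed over zeros inside |z| < r.
  log(r/|z_k|) for z_k = 5: log(5.5/5) = 0.0953
  log(r/|z_k|) for z_k = -5: log(5.5/5) = 0.0953
  Outside zeros (-6, -6) contribute nothing to the Jensen sum.
Sum over inside zeros: 0.1906.
I(r) = log|p(0)| + (inside sum) = 6.8024 + 0.1906 = 6.9930.
Note: since some zeros are outside |z| ≤ r, the simplified n·log(r) form does NOT apply — only the inside zeros contribute.

I(r) ≈ 6.9930.


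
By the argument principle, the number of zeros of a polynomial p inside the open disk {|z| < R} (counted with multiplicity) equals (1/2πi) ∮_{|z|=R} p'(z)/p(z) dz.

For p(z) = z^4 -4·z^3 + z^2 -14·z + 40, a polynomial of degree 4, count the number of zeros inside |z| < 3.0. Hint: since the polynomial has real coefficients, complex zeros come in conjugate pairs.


The zeros of p are: (-1 + 2i), (-1 - 2i), 4, 2.
Their magnitudes are: 2.236, 2.236, 4, 2.
Zeros with |z| < R = 3.0: (-1 + 2i), (-1 - 2i), 2.
Count = 3.
By the argument principle, (1/2πi) ∮_{|z|=R} p'(z)/p(z) dz equals exactly this count.

Number of zeros inside |z| < 3.0: 3.


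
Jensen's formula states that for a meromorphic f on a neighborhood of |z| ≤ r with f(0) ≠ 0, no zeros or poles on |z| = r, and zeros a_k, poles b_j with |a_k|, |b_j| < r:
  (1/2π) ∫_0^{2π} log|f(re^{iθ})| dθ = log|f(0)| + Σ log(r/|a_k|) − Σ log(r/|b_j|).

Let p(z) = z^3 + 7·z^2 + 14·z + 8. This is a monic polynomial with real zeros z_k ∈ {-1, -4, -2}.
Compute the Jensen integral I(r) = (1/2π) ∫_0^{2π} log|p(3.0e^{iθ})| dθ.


Zeros: -4, -2, -1; r = 3.0.
Inside |z| < r: -2, -1. Outside (|z| ≥ r): -4.
p(0) = 8, so log|p(0)| = log(8) = 2.0794.
Apply Jensen: I(r) = log|p(0)| + Σ_k log(r/|z_k|), summed over zeros inside |z| < r.
  log(r/|z_k|) for z_k = -1: log(3.0/1) = 1.0986
  log(r/|z_k|) for z_k = -2: log(3.0/2) = 0.4055
  Outside zeros (-4) contribute nothing to the Jensen sum.
Sum over inside zeros: 1.5041.
I(r) = log|p(0)| + (inside sum) = 2.0794 + 1.5041 = 3.5835.
Note: since some zeros are outside |z| ≤ r, the simplified n·log(r) form does NOT apply — only the inside zeros contribute.

I(r) ≈ 3.5835.


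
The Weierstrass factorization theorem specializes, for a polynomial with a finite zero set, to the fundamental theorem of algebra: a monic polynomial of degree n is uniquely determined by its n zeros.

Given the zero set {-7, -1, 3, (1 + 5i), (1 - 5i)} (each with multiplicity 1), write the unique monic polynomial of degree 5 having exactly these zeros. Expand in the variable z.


The polynomial is p(z) = ∏_{α ∈ S} (z − α), where S = {-7, -1, 3, (1 + 5i), (1 - 5i)}.
Expanding the product yields: p(z) = z^5 + 3·z^4 -z^3 + 143·z^2 -400·z -546.
Note conjugate pairs combine to real quadratics: (z − (1+5i))(z − (1−5i)) = z² − 2z + 26.
The resulting polynomial has degree 5 and real coefficients as required.

p(z) = z^5 + 3·z^4 -z^3 + 143·z^2 -400·z -546.


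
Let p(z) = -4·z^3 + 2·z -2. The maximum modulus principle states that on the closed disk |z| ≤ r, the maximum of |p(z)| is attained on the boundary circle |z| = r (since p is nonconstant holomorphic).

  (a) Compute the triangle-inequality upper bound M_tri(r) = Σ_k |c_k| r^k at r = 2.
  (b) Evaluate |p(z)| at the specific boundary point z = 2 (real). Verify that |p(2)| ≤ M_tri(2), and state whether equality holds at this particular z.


Coefficients: c_0 = -2, c_1 = 2, c_2 = 0, c_3 = -4. Radius r = 2.
Part (a). Triangle bound: M_tri(r) = Σ_k |c_k| r^k
  = |-2|·2^0 + |2|·2^1 + |0|·2^2 + |-4|·2^3
  = 2 + 4 + 0 + 32 = 38.
This bounds M(r) := max_{|z|=r} |p(z)| from above; equality holds iff all terms c_k z^k can be made to align in phase at a single z on |z|=r.
Part (b). At z = 2 (real, on the circle |z| = r):
  p(2) = (-2)·2^0 + (2)·2^1 + (0)·2^2 + (-4)·2^3 = -30.
  |p(2)| = 30.
Check: |p(2)| = 30 ≤ 38 = M_tri(2). ✓ Equality does not hold at z = 2 (the coefficients have mixed signs, so the terms do not all align in phase there).

M_tri(2) = 38; |p(2)| = 30; equality at z=2: no.


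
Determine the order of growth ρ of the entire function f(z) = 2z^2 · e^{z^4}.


M(r) = max_{|z|=r} |2|·|z|^2·|e^{z^4}| = 2·r^2 · e^{1r^4} (the factors attain their maxima compatibly on |z|=r). Then log M(r) = log 2 + 2·log r + 1r^4, dominated by the last term, so log log M(r) ~ 4·log r. The polynomial factor 2z^2 contributes only a log r term and does not affect the order. ρ = 4.
Therefore ρ = 4.

Order ρ = 4.


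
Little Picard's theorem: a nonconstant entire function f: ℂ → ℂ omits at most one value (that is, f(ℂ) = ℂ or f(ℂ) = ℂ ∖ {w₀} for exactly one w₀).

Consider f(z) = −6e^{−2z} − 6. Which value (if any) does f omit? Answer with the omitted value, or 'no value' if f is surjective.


Little Picard bounds the complement of f(ℂ) to at most one point.
e^{−2z} is never zero on ℂ, so -6·e^{−2z} takes every value in ℂ ∖ {0}. Adding -6 shifts the range to ℂ ∖ {-6}. Thus f omits exactly the value -6.

Omitted value: -6.


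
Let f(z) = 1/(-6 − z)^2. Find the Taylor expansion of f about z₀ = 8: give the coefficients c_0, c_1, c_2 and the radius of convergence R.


Let w = z − z₀, so z = z₀ + w.
Then -6 − z = -6 − (z₀ + w) = (-6 − z₀) − w = -14 − w.
f(z) = 1/(-14 − w)^2 = (1/(-14)^2) · (1 − w/(-14))^{−2}.
By the binomial series (1−u)^{−2} = Σ_{n≥0} C(n+1, 1) u^n for |u|<1, with u = w/(-14):
  c_n = C(n+1, 1) / (-14)^(n+2).
  c_0 = 1/(-14)^2 = 1/196.
  c_1 = 2/(-14)^3 = -1/1372.
  c_2 = 3/(-14)^4 = 3/38416.
The series is valid for |w/d| < 1, i.e. |z − z₀| < |d|.
Radius of convergence: R = |-6 − z₀| = |-14| = 14 (distance from z₀ to the singularity z = -6).

c_0 = 1/196, c_1 = -1/1372, c_2 = 3/38416; R = 14.


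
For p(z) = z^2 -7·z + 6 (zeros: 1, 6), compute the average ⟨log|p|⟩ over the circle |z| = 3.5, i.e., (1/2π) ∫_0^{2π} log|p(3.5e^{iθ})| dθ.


Zeros: 1, 6; r = 3.5.
Inside |z| < r: 1. Outside (|z| ≥ r): 6.
p(0) = 6, so log|p(0)| = log(6) = 1.7918.
Apply Jensen: I(r) = log|p(0)| + Σ_k log(r/|z_k|), summed over zeros inside |z| < r.
  log(r/|z_k|) for z_k = 1: log(3.5/1) = 1.2528
  Outside zeros (6) contribute nothing to the Jensen sum.
Sum over inside zeros: 1.2528.
I(r) = log|p(0)| + (inside sum) = 1.7918 + 1.2528 = 3.0445.
Note: since some zeros are outside |z| ≤ r, the simplified n·log(r) form does NOT apply — only the inside zeros contribute.

I(r) ≈ 3.0445.


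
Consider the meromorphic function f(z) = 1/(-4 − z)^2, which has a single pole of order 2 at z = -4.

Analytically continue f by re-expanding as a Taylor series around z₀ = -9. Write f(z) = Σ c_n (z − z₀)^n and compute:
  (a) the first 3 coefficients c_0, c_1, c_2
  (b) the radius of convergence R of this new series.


Let w = z − z₀, so z = z₀ + w.
Then -4 − z = -4 − (z₀ + w) = (-4 − z₀) − w = 5 − w.
f(z) = 1/(5 − w)^2 = (1/(5)^2) · (1 − w/(5))^{−2}.
By the binomial series (1−u)^{−2} = Σ_{n≥0} C(n+1, 1) u^n for |u|<1, with u = w/(5):
  c_n = C(n+1, 1) / (5)^(n+2).
  c_0 = 1/(5)^2 = 1/25.
  c_1 = 2/(5)^3 = 2/125.
  c_2 = 3/(5)^4 = 3/625.
The series is valid for |w/d| < 1, i.e. |z − z₀| < |d|.
Radius of convergence: R = |-4 − z₀| = |5| = 5 (distance from z₀ to the singularity z = -4).

c_0 = 1/25, c_1 = 2/125, c_2 = 3/625; R = 5.
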